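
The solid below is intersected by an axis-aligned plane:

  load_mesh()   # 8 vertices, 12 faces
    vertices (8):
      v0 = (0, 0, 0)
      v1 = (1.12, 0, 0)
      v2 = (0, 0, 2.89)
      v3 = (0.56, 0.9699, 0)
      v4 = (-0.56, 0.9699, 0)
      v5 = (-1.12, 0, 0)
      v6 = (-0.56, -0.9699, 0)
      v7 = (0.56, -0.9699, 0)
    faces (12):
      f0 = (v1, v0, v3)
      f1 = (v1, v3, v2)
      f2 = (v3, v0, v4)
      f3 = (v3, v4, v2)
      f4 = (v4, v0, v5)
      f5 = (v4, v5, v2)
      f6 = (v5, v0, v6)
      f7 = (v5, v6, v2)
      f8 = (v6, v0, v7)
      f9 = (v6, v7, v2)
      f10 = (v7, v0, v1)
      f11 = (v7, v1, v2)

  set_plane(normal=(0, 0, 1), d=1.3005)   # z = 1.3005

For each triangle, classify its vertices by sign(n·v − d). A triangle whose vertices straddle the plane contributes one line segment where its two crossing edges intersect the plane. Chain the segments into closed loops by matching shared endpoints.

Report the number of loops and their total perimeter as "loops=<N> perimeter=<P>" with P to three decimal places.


loops=1 perimeter=3.696

Straddling triangles (6 of 12):
  (v1,v3,v2) [--+] → (0.308, 0.533445, 1.3005)–(0.616, 0, 1.3005)  len=0.6160
  (v3,v4,v2) [--+] → (-0.308, 0.533445, 1.3005)–(0.308, 0.533445, 1.3005)  len=0.6160
  (v4,v5,v2) [--+] → (-0.616, 0, 1.3005)–(-0.308, 0.533445, 1.3005)  len=0.6160
  (v5,v6,v2) [--+] → (-0.308, -0.533445, 1.3005)–(-0.616, 0, 1.3005)  len=0.6160
  (v6,v7,v2) [--+] → (0.308, -0.533445, 1.3005)–(-0.308, -0.533445, 1.3005)  len=0.6160
  (v7,v1,v2) [--+] → (0.616, 0, 1.3005)–(0.308, -0.533445, 1.3005)  len=0.6160

Chained into 1 loop(s):
  loop 1: 6 segments, perimeter = 3.6959
Total perimeter = 3.696


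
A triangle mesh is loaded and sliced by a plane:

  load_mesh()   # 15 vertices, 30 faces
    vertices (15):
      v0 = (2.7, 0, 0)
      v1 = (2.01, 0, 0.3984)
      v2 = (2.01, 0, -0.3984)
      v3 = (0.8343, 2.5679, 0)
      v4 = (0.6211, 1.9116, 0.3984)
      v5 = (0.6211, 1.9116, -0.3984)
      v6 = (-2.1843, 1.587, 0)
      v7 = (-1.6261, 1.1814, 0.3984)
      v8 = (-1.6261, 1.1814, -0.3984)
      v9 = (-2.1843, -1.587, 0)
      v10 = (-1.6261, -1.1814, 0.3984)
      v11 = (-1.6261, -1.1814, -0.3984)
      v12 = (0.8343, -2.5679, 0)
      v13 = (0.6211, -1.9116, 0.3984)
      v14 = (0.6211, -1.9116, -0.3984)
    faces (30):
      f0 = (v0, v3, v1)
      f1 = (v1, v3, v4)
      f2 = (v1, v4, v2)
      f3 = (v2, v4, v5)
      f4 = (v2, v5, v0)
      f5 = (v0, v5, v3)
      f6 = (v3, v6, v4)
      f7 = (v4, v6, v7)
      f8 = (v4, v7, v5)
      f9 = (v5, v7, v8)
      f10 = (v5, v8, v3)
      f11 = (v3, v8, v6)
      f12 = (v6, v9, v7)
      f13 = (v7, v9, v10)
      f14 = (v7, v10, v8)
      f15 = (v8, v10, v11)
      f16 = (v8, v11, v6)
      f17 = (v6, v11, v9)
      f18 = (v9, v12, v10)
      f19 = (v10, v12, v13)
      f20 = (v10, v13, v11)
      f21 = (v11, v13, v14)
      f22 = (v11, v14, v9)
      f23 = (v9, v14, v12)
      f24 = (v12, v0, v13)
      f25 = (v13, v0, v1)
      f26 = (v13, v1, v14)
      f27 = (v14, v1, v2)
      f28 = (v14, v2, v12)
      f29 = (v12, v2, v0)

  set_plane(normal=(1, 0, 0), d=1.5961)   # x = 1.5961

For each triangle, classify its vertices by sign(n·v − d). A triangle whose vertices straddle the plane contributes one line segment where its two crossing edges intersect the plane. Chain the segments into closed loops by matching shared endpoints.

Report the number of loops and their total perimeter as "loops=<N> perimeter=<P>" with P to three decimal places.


loops=2 perimeter=5.713

Straddling triangles (12 of 30):
  (v0,v3,v1) [+-+] → (1.5961, 1.51938, 0)–(1.5961, 0.904018, 0.258145)  len=0.6673
  (v1,v3,v4) [+--] → (1.5961, 0.904018, 0.258145)–(1.5961, 0.569668, 0.3984)  len=0.3626
  (v1,v4,v2) [+-+] → (1.5961, 0.569668, 0.3984)–(1.5961, 0.569668, -0.160949)  len=0.5593
  (v2,v4,v5) [+--] → (1.5961, 0.569668, -0.160949)–(1.5961, 0.569668, -0.3984)  len=0.2375
  (v2,v5,v0) [+-+] → (1.5961, 0.569668, -0.3984)–(1.5961, 1.01506, -0.211551)  len=0.4830
  (v0,v5,v3) [+--] → (1.5961, 1.01506, -0.211551)–(1.5961, 1.51938, 0)  len=0.5469
  (v12,v0,v13) [-+-] → (1.5961, -1.51938, 0)–(1.5961, -1.01506, 0.211551)  len=0.5469
  (v13,v0,v1) [-++] → (1.5961, -1.01506, 0.211551)–(1.5961, -0.569668, 0.3984)  len=0.4830
  (v13,v1,v14) [-+-] → (1.5961, -0.569668, 0.3984)–(1.5961, -0.569668, 0.160949)  len=0.2375
  (v14,v1,v2) [-++] → (1.5961, -0.569668, 0.160949)–(1.5961, -0.569668, -0.3984)  len=0.5593
  (v14,v2,v12) [-+-] → (1.5961, -0.569668, -0.3984)–(1.5961, -0.904018, -0.258145)  len=0.3626
  (v12,v2,v0) [-++] → (1.5961, -0.904018, -0.258145)–(1.5961, -1.51938, 0)  len=0.6673

Chained into 2 loop(s):
  loop 1: 6 segments, perimeter = 2.8566
  loop 2: 6 segments, perimeter = 2.8566
Total perimeter = 5.713


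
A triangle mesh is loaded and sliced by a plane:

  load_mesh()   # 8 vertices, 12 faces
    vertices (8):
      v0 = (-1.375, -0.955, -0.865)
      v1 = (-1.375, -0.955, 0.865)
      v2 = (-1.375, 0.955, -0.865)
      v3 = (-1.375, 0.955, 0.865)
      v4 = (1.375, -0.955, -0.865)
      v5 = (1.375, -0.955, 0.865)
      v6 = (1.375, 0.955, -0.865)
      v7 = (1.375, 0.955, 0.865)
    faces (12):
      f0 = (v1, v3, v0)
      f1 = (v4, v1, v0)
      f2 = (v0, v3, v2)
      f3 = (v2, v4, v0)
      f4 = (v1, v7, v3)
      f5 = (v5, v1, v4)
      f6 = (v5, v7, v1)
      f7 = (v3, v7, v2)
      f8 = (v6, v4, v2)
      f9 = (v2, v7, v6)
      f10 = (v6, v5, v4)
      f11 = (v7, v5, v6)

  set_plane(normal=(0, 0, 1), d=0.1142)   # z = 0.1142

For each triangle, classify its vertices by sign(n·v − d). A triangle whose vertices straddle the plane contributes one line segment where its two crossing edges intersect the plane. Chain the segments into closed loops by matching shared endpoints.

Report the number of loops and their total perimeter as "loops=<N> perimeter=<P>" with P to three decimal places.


loops=1 perimeter=9.320

Straddling triangles (8 of 12):
  (v1,v3,v0) [++-] → (-1.375, 0.126082, 0.1142)–(-1.375, -0.955, 0.1142)  len=1.0811
  (v4,v1,v0) [-+-] → (-0.181532, -0.955, 0.1142)–(-1.375, -0.955, 0.1142)  len=1.1935
  (v0,v3,v2) [-+-] → (-1.375, 0.126082, 0.1142)–(-1.375, 0.955, 0.1142)  len=0.8289
  (v5,v1,v4) [++-] → (-0.181532, -0.955, 0.1142)–(1.375, -0.955, 0.1142)  len=1.5565
  (v3,v7,v2) [++-] → (0.181532, 0.955, 0.1142)–(-1.375, 0.955, 0.1142)  len=1.5565
  (v2,v7,v6) [-+-] → (0.181532, 0.955, 0.1142)–(1.375, 0.955, 0.1142)  len=1.1935
  (v6,v5,v4) [-+-] → (1.375, -0.126082, 0.1142)–(1.375, -0.955, 0.1142)  len=0.8289
  (v7,v5,v6) [++-] → (1.375, -0.126082, 0.1142)–(1.375, 0.955, 0.1142)  len=1.0811

Chained into 1 loop(s):
  loop 1: 8 segments, perimeter = 9.3200
Total perimeter = 9.320


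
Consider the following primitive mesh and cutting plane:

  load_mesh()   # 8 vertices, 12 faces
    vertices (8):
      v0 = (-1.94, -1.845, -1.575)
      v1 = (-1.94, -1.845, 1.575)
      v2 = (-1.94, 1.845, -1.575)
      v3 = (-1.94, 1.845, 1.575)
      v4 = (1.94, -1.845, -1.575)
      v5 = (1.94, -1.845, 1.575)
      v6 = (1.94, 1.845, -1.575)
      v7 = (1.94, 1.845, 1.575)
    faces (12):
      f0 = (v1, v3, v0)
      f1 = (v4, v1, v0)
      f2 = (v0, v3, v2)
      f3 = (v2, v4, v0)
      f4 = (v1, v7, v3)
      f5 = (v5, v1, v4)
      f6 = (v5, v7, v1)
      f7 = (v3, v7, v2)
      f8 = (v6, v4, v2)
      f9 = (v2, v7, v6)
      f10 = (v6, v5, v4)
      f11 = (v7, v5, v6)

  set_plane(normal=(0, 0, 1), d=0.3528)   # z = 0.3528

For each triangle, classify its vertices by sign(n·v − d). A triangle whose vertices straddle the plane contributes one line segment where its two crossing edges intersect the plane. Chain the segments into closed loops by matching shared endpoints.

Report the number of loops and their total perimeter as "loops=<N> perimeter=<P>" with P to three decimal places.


Straddling triangles (8 of 12):
  (v1,v3,v0) [++-] → (-1.94, 0.41328, 0.3528)–(-1.94, -1.845, 0.3528)  len=2.2583
  (v4,v1,v0) [-+-] → (-0.43456, -1.845, 0.3528)–(-1.94, -1.845, 0.3528)  len=1.5054
  (v0,v3,v2) [-+-] → (-1.94, 0.41328, 0.3528)–(-1.94, 1.845, 0.3528)  len=1.4317
  (v5,v1,v4) [++-] → (-0.43456, -1.845, 0.3528)–(1.94, -1.845, 0.3528)  len=2.3746
  (v3,v7,v2) [++-] → (0.43456, 1.845, 0.3528)–(-1.94, 1.845, 0.3528)  len=2.3746
  (v2,v7,v6) [-+-] → (0.43456, 1.845, 0.3528)–(1.94, 1.845, 0.3528)  len=1.5054
  (v6,v5,v4) [-+-] → (1.94, -0.41328, 0.3528)–(1.94, -1.845, 0.3528)  len=1.4317
  (v7,v5,v6) [++-] → (1.94, -0.41328, 0.3528)–(1.94, 1.845, 0.3528)  len=2.2583

Chained into 1 loop(s):
  loop 1: 8 segments, perimeter = 15.1400
Total perimeter = 15.140

loops=1 perimeter=15.140


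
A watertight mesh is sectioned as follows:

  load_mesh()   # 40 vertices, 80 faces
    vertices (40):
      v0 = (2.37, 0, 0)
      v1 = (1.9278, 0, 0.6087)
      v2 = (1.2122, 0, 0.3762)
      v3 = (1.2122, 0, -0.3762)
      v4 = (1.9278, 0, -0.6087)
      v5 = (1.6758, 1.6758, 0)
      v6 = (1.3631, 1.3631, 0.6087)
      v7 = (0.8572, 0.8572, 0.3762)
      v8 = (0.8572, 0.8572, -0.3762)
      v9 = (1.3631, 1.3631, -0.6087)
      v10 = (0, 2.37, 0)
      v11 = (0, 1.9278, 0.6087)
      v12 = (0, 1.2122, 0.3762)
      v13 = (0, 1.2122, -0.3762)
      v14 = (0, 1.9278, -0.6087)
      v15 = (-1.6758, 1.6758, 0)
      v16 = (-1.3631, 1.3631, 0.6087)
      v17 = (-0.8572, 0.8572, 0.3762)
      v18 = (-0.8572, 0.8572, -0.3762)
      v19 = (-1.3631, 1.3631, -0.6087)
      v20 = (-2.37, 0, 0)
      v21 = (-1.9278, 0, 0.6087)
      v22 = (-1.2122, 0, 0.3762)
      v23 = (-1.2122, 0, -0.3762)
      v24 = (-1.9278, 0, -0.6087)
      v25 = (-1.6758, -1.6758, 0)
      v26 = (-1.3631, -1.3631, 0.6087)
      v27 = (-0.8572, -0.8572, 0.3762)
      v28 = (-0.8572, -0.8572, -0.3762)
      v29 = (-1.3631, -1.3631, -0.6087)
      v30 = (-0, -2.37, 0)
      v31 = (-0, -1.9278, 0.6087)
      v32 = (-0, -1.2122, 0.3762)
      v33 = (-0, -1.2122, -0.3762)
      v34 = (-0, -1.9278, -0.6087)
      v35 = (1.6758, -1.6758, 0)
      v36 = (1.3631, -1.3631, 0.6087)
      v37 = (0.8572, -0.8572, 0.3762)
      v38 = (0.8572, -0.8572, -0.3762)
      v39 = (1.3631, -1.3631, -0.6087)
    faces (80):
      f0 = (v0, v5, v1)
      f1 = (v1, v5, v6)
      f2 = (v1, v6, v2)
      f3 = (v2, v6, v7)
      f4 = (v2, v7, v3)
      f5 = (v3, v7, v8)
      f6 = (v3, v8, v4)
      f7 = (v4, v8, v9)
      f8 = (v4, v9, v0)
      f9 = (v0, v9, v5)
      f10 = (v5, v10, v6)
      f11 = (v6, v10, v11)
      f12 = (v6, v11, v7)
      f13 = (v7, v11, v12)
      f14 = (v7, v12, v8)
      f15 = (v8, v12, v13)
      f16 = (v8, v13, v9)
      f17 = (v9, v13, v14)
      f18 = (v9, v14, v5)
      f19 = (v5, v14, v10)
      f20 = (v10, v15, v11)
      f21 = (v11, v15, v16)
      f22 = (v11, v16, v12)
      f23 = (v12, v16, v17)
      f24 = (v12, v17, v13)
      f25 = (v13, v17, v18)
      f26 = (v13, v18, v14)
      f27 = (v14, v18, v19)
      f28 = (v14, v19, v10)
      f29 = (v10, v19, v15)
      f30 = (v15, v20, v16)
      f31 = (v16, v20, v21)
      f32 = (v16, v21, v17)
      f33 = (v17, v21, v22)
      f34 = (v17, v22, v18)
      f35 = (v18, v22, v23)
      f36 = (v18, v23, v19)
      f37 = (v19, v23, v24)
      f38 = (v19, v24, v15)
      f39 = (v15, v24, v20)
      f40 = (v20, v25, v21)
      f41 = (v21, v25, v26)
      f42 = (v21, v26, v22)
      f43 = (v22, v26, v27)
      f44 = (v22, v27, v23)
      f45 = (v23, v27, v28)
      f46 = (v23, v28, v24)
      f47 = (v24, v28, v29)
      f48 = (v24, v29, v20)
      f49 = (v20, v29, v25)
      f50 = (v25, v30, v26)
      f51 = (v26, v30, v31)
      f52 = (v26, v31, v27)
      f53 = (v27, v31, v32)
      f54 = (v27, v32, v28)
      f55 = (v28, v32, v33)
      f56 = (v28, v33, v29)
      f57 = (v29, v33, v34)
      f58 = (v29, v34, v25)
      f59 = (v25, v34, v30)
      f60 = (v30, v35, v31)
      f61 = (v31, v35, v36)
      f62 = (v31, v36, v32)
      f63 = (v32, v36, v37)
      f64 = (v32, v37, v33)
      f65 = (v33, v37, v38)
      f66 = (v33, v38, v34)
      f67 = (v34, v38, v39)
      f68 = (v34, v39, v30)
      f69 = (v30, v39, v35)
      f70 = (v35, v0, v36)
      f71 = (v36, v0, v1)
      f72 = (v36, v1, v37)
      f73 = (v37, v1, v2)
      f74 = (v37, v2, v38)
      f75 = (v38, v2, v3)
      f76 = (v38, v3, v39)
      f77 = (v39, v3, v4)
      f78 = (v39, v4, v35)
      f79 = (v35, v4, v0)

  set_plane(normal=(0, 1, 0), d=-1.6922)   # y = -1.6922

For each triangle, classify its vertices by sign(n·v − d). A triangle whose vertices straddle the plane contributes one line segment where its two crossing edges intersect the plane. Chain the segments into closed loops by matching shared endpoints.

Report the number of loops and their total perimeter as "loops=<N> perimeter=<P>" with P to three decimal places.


Straddling triangles (14 of 80):
  (v25,v30,v26) [+-+] → (-1.63621, -1.6922, 0)–(-0.917578, -1.6922, 0.40975)  len=0.8272
  (v26,v30,v31) [+--] → (-0.917578, -1.6922, 0.40975)–(-0.568703, -1.6922, 0.6087)  len=0.4016
  (v26,v31,v27) [+-+] → (-0.568703, -1.6922, 0.6087)–(-0.188638, -1.6922, 0.557535)  len=0.3835
  (v27,v31,v32) [+-+] → (-0.188638, -1.6922, 0.557535)–(0, -1.6922, 0.532153)  len=0.1903
  (v29,v33,v34) [++-] → (0, -1.6922, -0.532153)–(-0.568703, -1.6922, -0.6087)  len=0.5738
  (v29,v34,v25) [+-+] → (-0.568703, -1.6922, -0.6087)–(-1.56674, -1.6922, -0.0396138)  len=1.1489
  (v25,v34,v30) [+--] → (-1.56674, -1.6922, -0.0396138)–(-1.63621, -1.6922, 0)  len=0.0800
  (v30,v35,v31) [-+-] → (1.63621, -1.6922, 0)–(1.56674, -1.6922, 0.0396138)  len=0.0800
  (v31,v35,v36) [-++] → (1.56674, -1.6922, 0.0396138)–(0.568703, -1.6922, 0.6087)  len=1.1489
  (v31,v36,v32) [-++] → (0.568703, -1.6922, 0.6087)–(0, -1.6922, 0.532153)  len=0.5738
  (v33,v38,v34) [++-] → (0.188638, -1.6922, -0.557535)–(0, -1.6922, -0.532153)  len=0.1903
  (v34,v38,v39) [-++] → (0.188638, -1.6922, -0.557535)–(0.568703, -1.6922, -0.6087)  len=0.3835
  (v34,v39,v30) [-+-] → (0.568703, -1.6922, -0.6087)–(0.917578, -1.6922, -0.40975)  len=0.4016
  (v30,v39,v35) [-++] → (0.917578, -1.6922, -0.40975)–(1.63621, -1.6922, 0)  len=0.8272

Chained into 1 loop(s):
  loop 1: 14 segments, perimeter = 7.2108
Total perimeter = 7.211

loops=1 perimeter=7.211


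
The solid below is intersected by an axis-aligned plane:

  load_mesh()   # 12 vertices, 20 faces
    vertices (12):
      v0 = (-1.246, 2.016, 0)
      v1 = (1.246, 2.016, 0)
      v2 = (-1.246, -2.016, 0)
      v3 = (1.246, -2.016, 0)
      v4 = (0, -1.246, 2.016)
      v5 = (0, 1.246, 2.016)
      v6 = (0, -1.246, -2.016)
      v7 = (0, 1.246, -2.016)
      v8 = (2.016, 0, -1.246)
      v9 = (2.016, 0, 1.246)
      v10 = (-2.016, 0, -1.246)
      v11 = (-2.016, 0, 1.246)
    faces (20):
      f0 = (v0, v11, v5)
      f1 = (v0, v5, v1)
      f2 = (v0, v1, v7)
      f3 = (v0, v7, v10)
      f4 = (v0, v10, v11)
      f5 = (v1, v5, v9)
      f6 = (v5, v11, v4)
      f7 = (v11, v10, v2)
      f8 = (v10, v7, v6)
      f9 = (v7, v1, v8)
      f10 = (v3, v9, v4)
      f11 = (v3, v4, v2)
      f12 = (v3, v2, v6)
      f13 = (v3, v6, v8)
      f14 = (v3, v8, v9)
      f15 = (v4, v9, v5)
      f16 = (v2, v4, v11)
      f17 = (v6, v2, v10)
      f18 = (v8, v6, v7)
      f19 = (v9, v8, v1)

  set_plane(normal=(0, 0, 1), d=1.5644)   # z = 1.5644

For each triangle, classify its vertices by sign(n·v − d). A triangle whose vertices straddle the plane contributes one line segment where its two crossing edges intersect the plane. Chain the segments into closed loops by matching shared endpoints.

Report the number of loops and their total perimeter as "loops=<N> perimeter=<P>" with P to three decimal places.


Straddling triangles (8 of 20):
  (v0,v11,v5) [--+] → (-1.18237, 0.515229, 1.5644)–(-0.279114, 1.41849, 1.5644)  len=1.2774
  (v0,v5,v1) [-+-] → (-0.279114, 1.41849, 1.5644)–(0.279114, 1.41849, 1.5644)  len=0.5582
  (v1,v5,v9) [-+-] → (0.279114, 1.41849, 1.5644)–(1.18237, 0.515229, 1.5644)  len=1.2774
  (v5,v11,v4) [+-+] → (-1.18237, 0.515229, 1.5644)–(-1.18237, -0.515229, 1.5644)  len=1.0305
  (v3,v9,v4) [--+] → (1.18237, -0.515229, 1.5644)–(0.279114, -1.41849, 1.5644)  len=1.2774
  (v3,v4,v2) [-+-] → (0.279114, -1.41849, 1.5644)–(-0.279114, -1.41849, 1.5644)  len=0.5582
  (v4,v9,v5) [+-+] → (1.18237, -0.515229, 1.5644)–(1.18237, 0.515229, 1.5644)  len=1.0305
  (v2,v4,v11) [-+-] → (-0.279114, -1.41849, 1.5644)–(-1.18237, -0.515229, 1.5644)  len=1.2774

Chained into 1 loop(s):
  loop 1: 8 segments, perimeter = 8.2870
Total perimeter = 8.287

loops=1 perimeter=8.287


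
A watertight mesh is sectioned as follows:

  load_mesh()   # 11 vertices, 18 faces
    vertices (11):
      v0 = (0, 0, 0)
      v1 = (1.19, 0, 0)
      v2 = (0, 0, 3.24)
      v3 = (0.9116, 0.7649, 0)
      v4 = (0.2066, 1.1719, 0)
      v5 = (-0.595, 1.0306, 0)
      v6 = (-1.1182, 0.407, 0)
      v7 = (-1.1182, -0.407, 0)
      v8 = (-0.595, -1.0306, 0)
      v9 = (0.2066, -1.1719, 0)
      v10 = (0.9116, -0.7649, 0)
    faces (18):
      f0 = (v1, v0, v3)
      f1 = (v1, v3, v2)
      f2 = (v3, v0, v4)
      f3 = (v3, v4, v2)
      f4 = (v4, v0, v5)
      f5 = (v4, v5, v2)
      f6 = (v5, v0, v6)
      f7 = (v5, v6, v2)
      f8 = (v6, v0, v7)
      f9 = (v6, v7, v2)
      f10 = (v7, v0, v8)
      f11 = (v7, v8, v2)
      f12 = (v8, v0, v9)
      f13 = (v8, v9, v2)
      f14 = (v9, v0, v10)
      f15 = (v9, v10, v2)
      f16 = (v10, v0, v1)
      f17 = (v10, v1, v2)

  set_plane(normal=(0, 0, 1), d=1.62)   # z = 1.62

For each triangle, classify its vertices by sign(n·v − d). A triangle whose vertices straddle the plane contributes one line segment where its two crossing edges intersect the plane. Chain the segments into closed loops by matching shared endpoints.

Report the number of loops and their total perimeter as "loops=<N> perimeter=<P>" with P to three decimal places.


Straddling triangles (9 of 18):
  (v1,v3,v2) [--+] → (0.4558, 0.38245, 1.62)–(0.595, 0, 1.62)  len=0.4070
  (v3,v4,v2) [--+] → (0.1033, 0.58595, 1.62)–(0.4558, 0.38245, 1.62)  len=0.4070
  (v4,v5,v2) [--+] → (-0.2975, 0.5153, 1.62)–(0.1033, 0.58595, 1.62)  len=0.4070
  (v5,v6,v2) [--+] → (-0.5591, 0.2035, 1.62)–(-0.2975, 0.5153, 1.62)  len=0.4070
  (v6,v7,v2) [--+] → (-0.5591, -0.2035, 1.62)–(-0.5591, 0.2035, 1.62)  len=0.4070
  (v7,v8,v2) [--+] → (-0.2975, -0.5153, 1.62)–(-0.5591, -0.2035, 1.62)  len=0.4070
  (v8,v9,v2) [--+] → (0.1033, -0.58595, 1.62)–(-0.2975, -0.5153, 1.62)  len=0.4070
  (v9,v10,v2) [--+] → (0.4558, -0.38245, 1.62)–(0.1033, -0.58595, 1.62)  len=0.4070
  (v10,v1,v2) [--+] → (0.595, 0, 1.62)–(0.4558, -0.38245, 1.62)  len=0.4070

Chained into 1 loop(s):
  loop 1: 9 segments, perimeter = 3.6630
Total perimeter = 3.663

loops=1 perimeter=3.663


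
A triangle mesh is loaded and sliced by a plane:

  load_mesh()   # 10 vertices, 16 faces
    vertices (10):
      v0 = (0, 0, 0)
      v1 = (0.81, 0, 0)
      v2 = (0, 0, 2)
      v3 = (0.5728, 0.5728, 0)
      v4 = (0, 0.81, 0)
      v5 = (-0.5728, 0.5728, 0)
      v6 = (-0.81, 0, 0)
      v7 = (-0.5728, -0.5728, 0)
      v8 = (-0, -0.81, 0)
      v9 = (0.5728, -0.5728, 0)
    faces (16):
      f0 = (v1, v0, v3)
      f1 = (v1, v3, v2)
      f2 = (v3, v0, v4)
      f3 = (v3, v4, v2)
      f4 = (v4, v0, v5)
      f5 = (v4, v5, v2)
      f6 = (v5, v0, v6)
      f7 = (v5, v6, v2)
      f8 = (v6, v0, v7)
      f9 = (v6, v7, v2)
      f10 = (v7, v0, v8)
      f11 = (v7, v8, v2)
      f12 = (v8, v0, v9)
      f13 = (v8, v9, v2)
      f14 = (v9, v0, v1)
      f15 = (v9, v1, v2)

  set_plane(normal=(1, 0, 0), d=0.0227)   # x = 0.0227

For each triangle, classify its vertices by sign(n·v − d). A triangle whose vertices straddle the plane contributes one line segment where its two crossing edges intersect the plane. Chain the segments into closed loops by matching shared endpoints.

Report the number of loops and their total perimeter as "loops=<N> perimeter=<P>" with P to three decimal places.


loops=1 perimeter=5.811

Straddling triangles (8 of 16):
  (v1,v0,v3) [+-+] → (0.0227, 0, 0)–(0.0227, 0.0227, 0)  len=0.0227
  (v1,v3,v2) [++-] → (0.0227, 0.0227, 1.92074)–(0.0227, 0, 1.94395)  len=0.0325
  (v3,v0,v4) [+--] → (0.0227, 0.0227, 0)–(0.0227, 0.8006, 0)  len=0.7779
  (v3,v4,v2) [+--] → (0.0227, 0.8006, 0)–(0.0227, 0.0227, 1.92074)  len=2.0723
  (v8,v0,v9) [--+] → (0.0227, -0.0227, 0)–(0.0227, -0.8006, 0)  len=0.7779
  (v8,v9,v2) [-+-] → (0.0227, -0.8006, 0)–(0.0227, -0.0227, 1.92074)  len=2.0723
  (v9,v0,v1) [+-+] → (0.0227, -0.0227, 0)–(0.0227, 0, 0)  len=0.0227
  (v9,v1,v2) [++-] → (0.0227, 0, 1.94395)–(0.0227, -0.0227, 1.92074)  len=0.0325

Chained into 1 loop(s):
  loop 1: 8 segments, perimeter = 5.8107
Total perimeter = 5.811


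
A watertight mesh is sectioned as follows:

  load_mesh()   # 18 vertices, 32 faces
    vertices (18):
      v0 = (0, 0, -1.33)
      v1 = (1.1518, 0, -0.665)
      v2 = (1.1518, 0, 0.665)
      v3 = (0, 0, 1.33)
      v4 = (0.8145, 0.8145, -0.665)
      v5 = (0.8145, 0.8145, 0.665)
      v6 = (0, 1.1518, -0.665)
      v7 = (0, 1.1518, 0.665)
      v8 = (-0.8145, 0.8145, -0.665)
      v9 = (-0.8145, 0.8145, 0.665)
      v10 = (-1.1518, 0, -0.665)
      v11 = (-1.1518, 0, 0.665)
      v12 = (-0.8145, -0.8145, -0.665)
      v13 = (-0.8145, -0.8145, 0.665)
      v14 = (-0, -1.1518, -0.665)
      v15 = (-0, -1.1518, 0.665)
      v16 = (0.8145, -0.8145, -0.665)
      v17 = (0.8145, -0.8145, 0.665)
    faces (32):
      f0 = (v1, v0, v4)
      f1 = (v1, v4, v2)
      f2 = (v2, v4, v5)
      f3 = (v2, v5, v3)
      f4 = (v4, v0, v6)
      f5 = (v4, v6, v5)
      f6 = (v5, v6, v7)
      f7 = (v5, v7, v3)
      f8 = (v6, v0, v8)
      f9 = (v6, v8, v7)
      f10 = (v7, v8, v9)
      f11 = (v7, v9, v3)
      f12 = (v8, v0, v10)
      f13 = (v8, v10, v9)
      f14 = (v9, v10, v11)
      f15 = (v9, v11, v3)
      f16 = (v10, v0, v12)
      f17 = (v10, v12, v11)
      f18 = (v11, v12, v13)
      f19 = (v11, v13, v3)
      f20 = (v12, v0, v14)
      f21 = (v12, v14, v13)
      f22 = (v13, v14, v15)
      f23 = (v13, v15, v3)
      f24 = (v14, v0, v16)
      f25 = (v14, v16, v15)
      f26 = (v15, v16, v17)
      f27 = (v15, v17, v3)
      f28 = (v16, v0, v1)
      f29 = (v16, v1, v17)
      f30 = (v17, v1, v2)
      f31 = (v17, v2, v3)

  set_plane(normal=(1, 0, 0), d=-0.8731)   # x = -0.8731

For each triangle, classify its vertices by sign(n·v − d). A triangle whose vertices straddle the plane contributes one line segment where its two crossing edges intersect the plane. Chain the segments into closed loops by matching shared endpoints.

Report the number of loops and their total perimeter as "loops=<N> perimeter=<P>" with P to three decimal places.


Straddling triangles (8 of 32):
  (v8,v0,v10) [++-] → (-0.8731, 0, -0.825909)–(-0.8731, 0.672995, -0.665)  len=0.6920
  (v8,v10,v9) [+-+] → (-0.8731, 0.672995, -0.665)–(-0.8731, 0.672995, 0.433936)  len=1.0989
  (v9,v10,v11) [+--] → (-0.8731, 0.672995, 0.433936)–(-0.8731, 0.672995, 0.665)  len=0.2311
  (v9,v11,v3) [+-+] → (-0.8731, 0.672995, 0.665)–(-0.8731, 0, 0.825909)  len=0.6920
  (v10,v0,v12) [-++] → (-0.8731, 0, -0.825909)–(-0.8731, -0.672995, -0.665)  len=0.6920
  (v10,v12,v11) [-+-] → (-0.8731, -0.672995, -0.665)–(-0.8731, -0.672995, -0.433936)  len=0.2311
  (v11,v12,v13) [-++] → (-0.8731, -0.672995, -0.433936)–(-0.8731, -0.672995, 0.665)  len=1.0989
  (v11,v13,v3) [-++] → (-0.8731, -0.672995, 0.665)–(-0.8731, 0, 0.825909)  len=0.6920

Chained into 1 loop(s):
  loop 1: 8 segments, perimeter = 5.4279
Total perimeter = 5.428

loops=1 perimeter=5.428


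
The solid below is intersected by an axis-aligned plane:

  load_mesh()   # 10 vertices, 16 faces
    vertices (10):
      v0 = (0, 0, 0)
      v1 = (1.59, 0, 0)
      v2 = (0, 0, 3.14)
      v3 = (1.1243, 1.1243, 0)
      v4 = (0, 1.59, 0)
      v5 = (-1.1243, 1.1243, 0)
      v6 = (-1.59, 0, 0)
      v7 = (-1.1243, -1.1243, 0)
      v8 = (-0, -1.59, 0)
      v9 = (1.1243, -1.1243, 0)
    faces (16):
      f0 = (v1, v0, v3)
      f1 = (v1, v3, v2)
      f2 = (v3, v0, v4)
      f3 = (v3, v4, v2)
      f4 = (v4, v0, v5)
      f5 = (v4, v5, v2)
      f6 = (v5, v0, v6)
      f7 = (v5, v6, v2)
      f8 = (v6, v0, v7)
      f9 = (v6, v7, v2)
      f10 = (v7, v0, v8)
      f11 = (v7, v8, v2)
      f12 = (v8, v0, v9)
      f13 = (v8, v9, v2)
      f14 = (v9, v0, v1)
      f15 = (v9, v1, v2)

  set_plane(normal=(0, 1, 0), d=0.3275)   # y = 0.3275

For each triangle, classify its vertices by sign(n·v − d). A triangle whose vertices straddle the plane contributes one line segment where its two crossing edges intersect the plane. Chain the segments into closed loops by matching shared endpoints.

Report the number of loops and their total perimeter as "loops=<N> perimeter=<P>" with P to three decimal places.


loops=1 perimeter=8.744

Straddling triangles (8 of 16):
  (v1,v0,v3) [--+] → (0.3275, 0.3275, 0)–(1.45435, 0.3275, 0)  len=1.1268
  (v1,v3,v2) [-+-] → (1.45435, 0.3275, 0)–(0.3275, 0.3275, 2.22534)  len=2.4944
  (v3,v0,v4) [+-+] → (0.3275, 0.3275, 0)–(0, 0.3275, 0)  len=0.3275
  (v3,v4,v2) [++-] → (0, 0.3275, 2.49324)–(0.3275, 0.3275, 2.22534)  len=0.4231
  (v4,v0,v5) [+-+] → (0, 0.3275, 0)–(-0.3275, 0.3275, 0)  len=0.3275
  (v4,v5,v2) [++-] → (-0.3275, 0.3275, 2.22534)–(0, 0.3275, 2.49324)  len=0.4231
  (v5,v0,v6) [+--] → (-0.3275, 0.3275, 0)–(-1.45435, 0.3275, 0)  len=1.1268
  (v5,v6,v2) [+--] → (-1.45435, 0.3275, 0)–(-0.3275, 0.3275, 2.22534)  len=2.4944

Chained into 1 loop(s):
  loop 1: 8 segments, perimeter = 8.7437
Total perimeter = 8.744


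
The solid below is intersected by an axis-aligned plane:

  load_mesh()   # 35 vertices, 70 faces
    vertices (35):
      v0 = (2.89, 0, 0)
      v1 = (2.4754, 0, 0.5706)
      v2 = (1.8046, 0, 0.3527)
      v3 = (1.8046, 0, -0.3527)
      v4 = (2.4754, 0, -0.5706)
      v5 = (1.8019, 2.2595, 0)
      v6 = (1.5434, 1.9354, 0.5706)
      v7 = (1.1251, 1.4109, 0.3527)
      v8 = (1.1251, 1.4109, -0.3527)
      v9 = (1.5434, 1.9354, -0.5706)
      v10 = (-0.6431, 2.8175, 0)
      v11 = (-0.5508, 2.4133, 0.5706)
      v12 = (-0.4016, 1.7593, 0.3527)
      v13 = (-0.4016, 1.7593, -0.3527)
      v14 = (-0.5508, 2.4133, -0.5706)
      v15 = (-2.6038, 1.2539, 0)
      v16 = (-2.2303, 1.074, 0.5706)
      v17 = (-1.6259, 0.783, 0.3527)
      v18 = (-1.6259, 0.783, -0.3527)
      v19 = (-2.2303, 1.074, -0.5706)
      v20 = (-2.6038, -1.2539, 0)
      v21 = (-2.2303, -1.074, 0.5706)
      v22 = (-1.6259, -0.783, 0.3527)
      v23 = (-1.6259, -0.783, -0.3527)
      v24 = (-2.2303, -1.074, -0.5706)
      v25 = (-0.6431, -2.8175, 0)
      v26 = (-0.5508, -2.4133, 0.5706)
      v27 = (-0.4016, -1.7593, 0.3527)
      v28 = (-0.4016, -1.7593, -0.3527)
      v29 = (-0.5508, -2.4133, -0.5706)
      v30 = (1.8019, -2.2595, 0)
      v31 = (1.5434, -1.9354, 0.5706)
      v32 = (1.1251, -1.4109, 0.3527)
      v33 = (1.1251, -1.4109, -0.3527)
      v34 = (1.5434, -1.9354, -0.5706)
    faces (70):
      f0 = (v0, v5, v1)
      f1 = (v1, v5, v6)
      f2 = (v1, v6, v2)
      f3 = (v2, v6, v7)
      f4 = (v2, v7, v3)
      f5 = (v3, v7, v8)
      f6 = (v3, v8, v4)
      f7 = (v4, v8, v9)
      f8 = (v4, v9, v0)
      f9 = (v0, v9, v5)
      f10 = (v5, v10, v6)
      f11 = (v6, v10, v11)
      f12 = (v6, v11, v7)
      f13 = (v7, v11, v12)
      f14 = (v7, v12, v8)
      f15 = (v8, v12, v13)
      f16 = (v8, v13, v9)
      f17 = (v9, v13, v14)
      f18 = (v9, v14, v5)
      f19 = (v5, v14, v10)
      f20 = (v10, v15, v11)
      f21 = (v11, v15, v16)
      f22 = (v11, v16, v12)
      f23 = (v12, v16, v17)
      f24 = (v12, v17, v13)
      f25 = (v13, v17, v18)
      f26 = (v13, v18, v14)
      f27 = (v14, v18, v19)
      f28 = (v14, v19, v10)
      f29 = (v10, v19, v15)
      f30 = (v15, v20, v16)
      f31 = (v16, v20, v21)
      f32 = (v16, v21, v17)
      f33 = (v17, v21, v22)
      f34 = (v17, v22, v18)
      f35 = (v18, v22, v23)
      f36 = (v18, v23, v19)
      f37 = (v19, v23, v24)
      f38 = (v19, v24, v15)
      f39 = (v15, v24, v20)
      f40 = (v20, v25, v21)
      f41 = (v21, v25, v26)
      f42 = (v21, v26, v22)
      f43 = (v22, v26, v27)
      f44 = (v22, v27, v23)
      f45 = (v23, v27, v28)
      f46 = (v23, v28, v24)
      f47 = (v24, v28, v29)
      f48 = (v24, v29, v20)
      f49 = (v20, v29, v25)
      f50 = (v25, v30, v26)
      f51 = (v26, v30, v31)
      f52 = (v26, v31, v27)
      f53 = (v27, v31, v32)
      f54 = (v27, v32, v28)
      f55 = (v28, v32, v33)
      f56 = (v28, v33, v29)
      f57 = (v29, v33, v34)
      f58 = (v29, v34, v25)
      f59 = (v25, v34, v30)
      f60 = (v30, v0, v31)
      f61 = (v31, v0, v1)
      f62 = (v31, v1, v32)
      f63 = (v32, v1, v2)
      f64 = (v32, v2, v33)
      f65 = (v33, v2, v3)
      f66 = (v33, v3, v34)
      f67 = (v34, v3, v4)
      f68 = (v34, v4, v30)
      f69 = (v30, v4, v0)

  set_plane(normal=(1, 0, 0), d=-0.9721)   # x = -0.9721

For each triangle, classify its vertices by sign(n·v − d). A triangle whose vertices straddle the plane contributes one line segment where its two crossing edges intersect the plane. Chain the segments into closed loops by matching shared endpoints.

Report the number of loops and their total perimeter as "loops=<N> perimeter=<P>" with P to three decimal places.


Straddling triangles (20 of 70):
  (v10,v15,v11) [+-+] → (-0.9721, 2.55513, 0)–(-0.9721, 2.17538, 0.453506)  len=0.5915
  (v11,v15,v16) [+--] → (-0.9721, 2.17538, 0.453506)–(-0.9721, 2.07734, 0.5706)  len=0.1527
  (v11,v16,v12) [+-+] → (-0.9721, 2.07734, 0.5706)–(-0.9721, 1.54551, 0.420678)  len=0.5526
  (v12,v16,v17) [+--] → (-0.9721, 1.54551, 0.420678)–(-0.9721, 1.30436, 0.3527)  len=0.2505
  (v12,v17,v13) [+-+] → (-0.9721, 1.30436, 0.3527)–(-0.9721, 1.30436, -0.0239973)  len=0.3767
  (v13,v17,v18) [+--] → (-0.9721, 1.30436, -0.0239973)–(-0.9721, 1.30436, -0.3527)  len=0.3287
  (v13,v18,v14) [+-+] → (-0.9721, 1.30436, -0.3527)–(-0.9721, 1.77443, -0.485211)  len=0.4884
  (v14,v18,v19) [+--] → (-0.9721, 1.77443, -0.485211)–(-0.9721, 2.07734, -0.5706)  len=0.3147
  (v14,v19,v10) [+-+] → (-0.9721, 2.07734, -0.5706)–(-0.9721, 2.4561, -0.118276)  len=0.5900
  (v10,v19,v15) [+--] → (-0.9721, 2.4561, -0.118276)–(-0.9721, 2.55513, 0)  len=0.1543
  (v20,v25,v21) [-+-] → (-0.9721, -2.55513, 0)–(-0.9721, -2.4561, 0.118276)  len=0.1543
  (v21,v25,v26) [-++] → (-0.9721, -2.4561, 0.118276)–(-0.9721, -2.07734, 0.5706)  len=0.5900
  (v21,v26,v22) [-+-] → (-0.9721, -2.07734, 0.5706)–(-0.9721, -1.77443, 0.485211)  len=0.3147
  (v22,v26,v27) [-++] → (-0.9721, -1.77443, 0.485211)–(-0.9721, -1.30436, 0.3527)  len=0.4884
  (v22,v27,v23) [-+-] → (-0.9721, -1.30436, 0.3527)–(-0.9721, -1.30436, 0.0239973)  len=0.3287
  (v23,v27,v28) [-++] → (-0.9721, -1.30436, 0.0239973)–(-0.9721, -1.30436, -0.3527)  len=0.3767
  (v23,v28,v24) [-+-] → (-0.9721, -1.30436, -0.3527)–(-0.9721, -1.54551, -0.420678)  len=0.2505
  (v24,v28,v29) [-++] → (-0.9721, -1.54551, -0.420678)–(-0.9721, -2.07734, -0.5706)  len=0.5526
  (v24,v29,v20) [-+-] → (-0.9721, -2.07734, -0.5706)–(-0.9721, -2.17538, -0.453506)  len=0.1527
  (v20,v29,v25) [-++] → (-0.9721, -2.17538, -0.453506)–(-0.9721, -2.55513, 0)  len=0.5915

Chained into 2 loop(s):
  loop 1: 10 segments, perimeter = 3.8001
  loop 2: 10 segments, perimeter = 3.8001
Total perimeter = 7.600

loops=2 perimeter=7.600


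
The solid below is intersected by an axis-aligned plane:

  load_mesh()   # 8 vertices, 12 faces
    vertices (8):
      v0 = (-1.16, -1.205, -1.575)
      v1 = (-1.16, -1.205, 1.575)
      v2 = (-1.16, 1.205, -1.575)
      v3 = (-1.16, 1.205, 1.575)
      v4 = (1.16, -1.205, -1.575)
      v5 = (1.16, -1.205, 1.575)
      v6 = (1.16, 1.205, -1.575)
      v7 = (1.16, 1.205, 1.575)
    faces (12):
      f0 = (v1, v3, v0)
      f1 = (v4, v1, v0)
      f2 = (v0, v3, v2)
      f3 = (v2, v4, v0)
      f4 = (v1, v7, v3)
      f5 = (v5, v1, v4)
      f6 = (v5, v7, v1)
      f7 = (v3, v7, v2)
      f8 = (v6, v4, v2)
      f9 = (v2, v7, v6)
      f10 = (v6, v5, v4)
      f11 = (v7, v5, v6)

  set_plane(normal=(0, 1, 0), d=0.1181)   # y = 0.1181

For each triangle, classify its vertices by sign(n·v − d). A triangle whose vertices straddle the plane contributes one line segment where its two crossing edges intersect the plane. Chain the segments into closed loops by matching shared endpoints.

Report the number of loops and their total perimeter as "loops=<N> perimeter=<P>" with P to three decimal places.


loops=1 perimeter=10.940

Straddling triangles (8 of 12):
  (v1,v3,v0) [-+-] → (-1.16, 0.1181, 1.575)–(-1.16, 0.1181, 0.154363)  len=1.4206
  (v0,v3,v2) [-++] → (-1.16, 0.1181, 0.154363)–(-1.16, 0.1181, -1.575)  len=1.7294
  (v2,v4,v0) [+--] → (-0.11369, 0.1181, -1.575)–(-1.16, 0.1181, -1.575)  len=1.0463
  (v1,v7,v3) [-++] → (0.11369, 0.1181, 1.575)–(-1.16, 0.1181, 1.575)  len=1.2737
  (v5,v7,v1) [-+-] → (1.16, 0.1181, 1.575)–(0.11369, 0.1181, 1.575)  len=1.0463
  (v6,v4,v2) [+-+] → (1.16, 0.1181, -1.575)–(-0.11369, 0.1181, -1.575)  len=1.2737
  (v6,v5,v4) [+--] → (1.16, 0.1181, -0.154363)–(1.16, 0.1181, -1.575)  len=1.4206
  (v7,v5,v6) [+-+] → (1.16, 0.1181, 1.575)–(1.16, 0.1181, -0.154363)  len=1.7294

Chained into 1 loop(s):
  loop 1: 8 segments, perimeter = 10.9400
Total perimeter = 10.940


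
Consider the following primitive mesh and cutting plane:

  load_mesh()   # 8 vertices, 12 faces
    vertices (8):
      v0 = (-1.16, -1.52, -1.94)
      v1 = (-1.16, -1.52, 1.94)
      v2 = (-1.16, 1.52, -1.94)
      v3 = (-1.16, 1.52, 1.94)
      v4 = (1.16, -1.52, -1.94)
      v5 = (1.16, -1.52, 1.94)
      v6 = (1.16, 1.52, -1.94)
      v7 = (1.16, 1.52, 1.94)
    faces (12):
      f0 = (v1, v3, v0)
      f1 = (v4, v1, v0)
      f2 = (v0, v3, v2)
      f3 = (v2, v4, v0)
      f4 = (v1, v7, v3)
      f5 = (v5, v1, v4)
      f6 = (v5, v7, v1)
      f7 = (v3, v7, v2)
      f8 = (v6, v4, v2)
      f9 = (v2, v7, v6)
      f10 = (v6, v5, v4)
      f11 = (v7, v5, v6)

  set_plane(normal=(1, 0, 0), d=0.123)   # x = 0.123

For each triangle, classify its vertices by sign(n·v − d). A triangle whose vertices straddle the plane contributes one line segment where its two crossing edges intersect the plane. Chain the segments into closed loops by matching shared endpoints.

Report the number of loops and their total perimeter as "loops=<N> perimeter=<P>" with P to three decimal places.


loops=1 perimeter=13.840

Straddling triangles (8 of 12):
  (v4,v1,v0) [+--] → (0.123, -1.52, -0.205707)–(0.123, -1.52, -1.94)  len=1.7343
  (v2,v4,v0) [-+-] → (0.123, -0.161172, -1.94)–(0.123, -1.52, -1.94)  len=1.3588
  (v1,v7,v3) [-+-] → (0.123, 0.161172, 1.94)–(0.123, 1.52, 1.94)  len=1.3588
  (v5,v1,v4) [+-+] → (0.123, -1.52, 1.94)–(0.123, -1.52, -0.205707)  len=2.1457
  (v5,v7,v1) [++-] → (0.123, 0.161172, 1.94)–(0.123, -1.52, 1.94)  len=1.6812
  (v3,v7,v2) [-+-] → (0.123, 1.52, 1.94)–(0.123, 1.52, 0.205707)  len=1.7343
  (v6,v4,v2) [++-] → (0.123, -0.161172, -1.94)–(0.123, 1.52, -1.94)  len=1.6812
  (v2,v7,v6) [-++] → (0.123, 1.52, 0.205707)–(0.123, 1.52, -1.94)  len=2.1457

Chained into 1 loop(s):
  loop 1: 8 segments, perimeter = 13.8400
Total perimeter = 13.840


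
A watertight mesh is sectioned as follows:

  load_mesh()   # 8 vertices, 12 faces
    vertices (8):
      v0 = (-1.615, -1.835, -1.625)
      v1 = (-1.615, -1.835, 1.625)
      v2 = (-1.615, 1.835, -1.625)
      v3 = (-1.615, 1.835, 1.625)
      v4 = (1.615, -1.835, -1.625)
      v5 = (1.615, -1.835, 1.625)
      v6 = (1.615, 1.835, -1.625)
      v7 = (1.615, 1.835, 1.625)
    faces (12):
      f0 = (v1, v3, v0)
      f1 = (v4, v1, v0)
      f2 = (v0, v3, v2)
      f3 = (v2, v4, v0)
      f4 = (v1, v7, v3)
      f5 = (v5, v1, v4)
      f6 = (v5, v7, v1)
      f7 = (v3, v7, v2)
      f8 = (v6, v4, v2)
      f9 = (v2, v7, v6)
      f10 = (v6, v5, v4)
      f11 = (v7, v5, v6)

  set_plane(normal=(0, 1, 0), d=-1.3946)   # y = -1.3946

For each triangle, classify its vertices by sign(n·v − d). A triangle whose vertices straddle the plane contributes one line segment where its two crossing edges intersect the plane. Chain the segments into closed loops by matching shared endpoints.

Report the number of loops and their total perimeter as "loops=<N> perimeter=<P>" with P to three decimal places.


Straddling triangles (8 of 12):
  (v1,v3,v0) [-+-] → (-1.615, -1.3946, 1.625)–(-1.615, -1.3946, -1.235)  len=2.8600
  (v0,v3,v2) [-++] → (-1.615, -1.3946, -1.235)–(-1.615, -1.3946, -1.625)  len=0.3900
  (v2,v4,v0) [+--] → (1.2274, -1.3946, -1.625)–(-1.615, -1.3946, -1.625)  len=2.8424
  (v1,v7,v3) [-++] → (-1.2274, -1.3946, 1.625)–(-1.615, -1.3946, 1.625)  len=0.3876
  (v5,v7,v1) [-+-] → (1.615, -1.3946, 1.625)–(-1.2274, -1.3946, 1.625)  len=2.8424
  (v6,v4,v2) [+-+] → (1.615, -1.3946, -1.625)–(1.2274, -1.3946, -1.625)  len=0.3876
  (v6,v5,v4) [+--] → (1.615, -1.3946, 1.235)–(1.615, -1.3946, -1.625)  len=2.8600
  (v7,v5,v6) [+-+] → (1.615, -1.3946, 1.625)–(1.615, -1.3946, 1.235)  len=0.3900

Chained into 1 loop(s):
  loop 1: 8 segments, perimeter = 12.9600
Total perimeter = 12.960

loops=1 perimeter=12.960


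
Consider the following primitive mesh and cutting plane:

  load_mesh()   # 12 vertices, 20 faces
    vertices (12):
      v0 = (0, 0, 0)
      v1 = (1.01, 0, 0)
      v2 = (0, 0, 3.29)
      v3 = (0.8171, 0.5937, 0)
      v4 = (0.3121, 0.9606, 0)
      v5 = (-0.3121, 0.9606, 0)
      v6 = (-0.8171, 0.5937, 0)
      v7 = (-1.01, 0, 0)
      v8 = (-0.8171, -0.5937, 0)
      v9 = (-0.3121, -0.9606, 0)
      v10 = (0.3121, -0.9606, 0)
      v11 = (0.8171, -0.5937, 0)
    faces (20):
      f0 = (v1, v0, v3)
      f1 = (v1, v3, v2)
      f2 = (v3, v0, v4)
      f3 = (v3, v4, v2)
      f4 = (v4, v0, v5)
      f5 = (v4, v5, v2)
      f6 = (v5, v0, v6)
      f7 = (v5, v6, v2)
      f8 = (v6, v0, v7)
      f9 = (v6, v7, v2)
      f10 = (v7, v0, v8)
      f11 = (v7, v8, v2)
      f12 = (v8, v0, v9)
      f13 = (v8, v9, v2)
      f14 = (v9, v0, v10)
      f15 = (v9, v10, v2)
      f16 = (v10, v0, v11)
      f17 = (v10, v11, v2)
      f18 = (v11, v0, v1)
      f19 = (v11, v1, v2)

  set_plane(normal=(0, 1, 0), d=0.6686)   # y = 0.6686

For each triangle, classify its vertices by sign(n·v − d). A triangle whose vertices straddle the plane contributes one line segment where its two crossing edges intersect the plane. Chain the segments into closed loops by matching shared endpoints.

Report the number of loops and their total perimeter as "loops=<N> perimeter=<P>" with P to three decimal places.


Straddling triangles (6 of 20):
  (v3,v0,v4) [--+] → (0.217229, 0.6686, 0)–(0.714008, 0.6686, 0)  len=0.4968
  (v3,v4,v2) [-+-] → (0.714008, 0.6686, 0)–(0.217229, 0.6686, 1.00008)  len=1.1167
  (v4,v0,v5) [+-+] → (0.217229, 0.6686, 0)–(-0.217229, 0.6686, 0)  len=0.4345
  (v4,v5,v2) [++-] → (-0.217229, 0.6686, 1.00008)–(0.217229, 0.6686, 1.00008)  len=0.4345
  (v5,v0,v6) [+--] → (-0.217229, 0.6686, 0)–(-0.714008, 0.6686, 0)  len=0.4968
  (v5,v6,v2) [+--] → (-0.714008, 0.6686, 0)–(-0.217229, 0.6686, 1.00008)  len=1.1167

Chained into 1 loop(s):
  loop 1: 6 segments, perimeter = 4.0958
Total perimeter = 4.096

loops=1 perimeter=4.096


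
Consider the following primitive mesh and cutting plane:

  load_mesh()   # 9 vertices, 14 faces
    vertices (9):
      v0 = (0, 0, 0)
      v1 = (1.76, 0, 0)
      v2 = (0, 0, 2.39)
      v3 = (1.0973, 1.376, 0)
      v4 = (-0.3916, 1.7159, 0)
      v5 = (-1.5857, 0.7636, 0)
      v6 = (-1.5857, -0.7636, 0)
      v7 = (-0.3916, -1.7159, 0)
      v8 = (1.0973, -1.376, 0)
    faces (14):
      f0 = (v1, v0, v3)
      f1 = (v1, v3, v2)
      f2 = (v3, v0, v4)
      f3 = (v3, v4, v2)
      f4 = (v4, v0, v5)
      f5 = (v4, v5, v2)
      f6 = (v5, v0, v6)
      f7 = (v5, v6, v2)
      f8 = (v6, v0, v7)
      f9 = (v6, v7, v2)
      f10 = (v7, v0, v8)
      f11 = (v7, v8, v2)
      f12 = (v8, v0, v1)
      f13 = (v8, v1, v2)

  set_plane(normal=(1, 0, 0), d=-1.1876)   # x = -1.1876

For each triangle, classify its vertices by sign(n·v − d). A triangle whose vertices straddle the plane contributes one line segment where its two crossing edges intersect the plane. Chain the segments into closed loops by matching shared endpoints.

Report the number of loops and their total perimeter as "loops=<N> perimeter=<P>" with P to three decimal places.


loops=1 perimeter=4.880

Straddling triangles (6 of 14):
  (v4,v0,v5) [++-] → (-1.1876, 0.571893, 0)–(-1.1876, 1.08109, 0)  len=0.5092
  (v4,v5,v2) [+-+] → (-1.1876, 1.08109, 0)–(-1.1876, 0.571893, 0.600025)  len=0.7870
  (v5,v0,v6) [-+-] → (-1.1876, 0.571893, 0)–(-1.1876, -0.571893, 0)  len=1.1438
  (v5,v6,v2) [--+] → (-1.1876, -0.571893, 0.600025)–(-1.1876, 0.571893, 0.600025)  len=1.1438
  (v6,v0,v7) [-++] → (-1.1876, -0.571893, 0)–(-1.1876, -1.08109, 0)  len=0.5092
  (v6,v7,v2) [-++] → (-1.1876, -1.08109, 0)–(-1.1876, -0.571893, 0.600025)  len=0.7870

Chained into 1 loop(s):
  loop 1: 6 segments, perimeter = 4.8799
Total perimeter = 4.880
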